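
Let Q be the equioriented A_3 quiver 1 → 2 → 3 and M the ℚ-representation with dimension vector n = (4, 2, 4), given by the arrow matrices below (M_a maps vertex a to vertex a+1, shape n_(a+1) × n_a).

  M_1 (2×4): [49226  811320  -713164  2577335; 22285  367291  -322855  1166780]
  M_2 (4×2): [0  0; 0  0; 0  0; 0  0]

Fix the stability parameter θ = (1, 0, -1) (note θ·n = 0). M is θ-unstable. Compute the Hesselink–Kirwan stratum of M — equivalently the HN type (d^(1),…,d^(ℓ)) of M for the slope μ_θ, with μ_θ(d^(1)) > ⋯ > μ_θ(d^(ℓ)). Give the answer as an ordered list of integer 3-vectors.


Interval decomposition of M: I[1,1]^2, I[1,2]^2, I[3,3]^4.
HN type (ℓ=3): μ^(1)=1; μ^(2)=1/2; μ^(3)=-1

((2, 0, 0); (2, 2, 0); (0, 0, 4))


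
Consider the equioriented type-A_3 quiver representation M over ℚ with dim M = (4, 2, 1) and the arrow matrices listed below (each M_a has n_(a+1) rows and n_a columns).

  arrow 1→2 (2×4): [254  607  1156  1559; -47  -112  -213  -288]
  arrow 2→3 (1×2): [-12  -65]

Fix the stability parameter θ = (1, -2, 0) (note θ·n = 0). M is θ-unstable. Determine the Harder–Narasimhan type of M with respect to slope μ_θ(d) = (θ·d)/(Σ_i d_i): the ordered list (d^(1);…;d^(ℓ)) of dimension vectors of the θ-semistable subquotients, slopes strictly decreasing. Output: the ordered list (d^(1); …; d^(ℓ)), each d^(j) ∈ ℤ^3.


Interval decomposition of M: I[1,1]^2, I[1,2], I[1,3].
HN type (ℓ=3): μ^(1)=1; μ^(2)=0; μ^(3)=-1/2

((2, 0, 0); (0, 0, 1); (2, 2, 0))


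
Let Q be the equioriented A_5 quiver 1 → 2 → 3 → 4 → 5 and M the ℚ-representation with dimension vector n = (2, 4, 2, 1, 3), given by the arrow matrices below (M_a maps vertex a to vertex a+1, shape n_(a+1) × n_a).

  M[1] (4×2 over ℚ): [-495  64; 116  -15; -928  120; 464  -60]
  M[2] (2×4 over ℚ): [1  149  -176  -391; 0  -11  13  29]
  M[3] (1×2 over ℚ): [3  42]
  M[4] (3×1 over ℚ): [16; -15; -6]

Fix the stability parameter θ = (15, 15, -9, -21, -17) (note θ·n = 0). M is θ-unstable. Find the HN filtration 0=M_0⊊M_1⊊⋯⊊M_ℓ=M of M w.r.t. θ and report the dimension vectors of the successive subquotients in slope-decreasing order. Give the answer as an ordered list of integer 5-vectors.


Via rank(M_{q-1}∘⋯∘M_p): M ≅ I[1,3], I[1,5], I[2,2]^2, I[5,5]^2.
μ_θ-semistable layers: μ^(1)=15; μ^(2)=7; μ^(3)=-17/5; μ^(4)=-17

((0, 2, 0, 0, 0); (1, 1, 1, 0, 0); (1, 1, 1, 1, 1); (0, 0, 0, 0, 2))


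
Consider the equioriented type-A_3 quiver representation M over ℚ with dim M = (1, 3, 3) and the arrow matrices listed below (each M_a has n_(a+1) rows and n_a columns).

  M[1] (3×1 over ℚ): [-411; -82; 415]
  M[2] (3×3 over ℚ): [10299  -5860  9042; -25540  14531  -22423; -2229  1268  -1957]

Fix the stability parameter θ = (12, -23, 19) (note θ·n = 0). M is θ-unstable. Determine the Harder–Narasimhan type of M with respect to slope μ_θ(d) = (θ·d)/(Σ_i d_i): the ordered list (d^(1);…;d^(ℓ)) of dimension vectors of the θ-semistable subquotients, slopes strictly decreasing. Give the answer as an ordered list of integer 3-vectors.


Barcode: M ≅ I[1,3], I[2,3]^2. HN layers by μ_θ (3 steps, strictly decreasing):
  μ^(1)=19; μ^(2)=-11/2; μ^(3)=-23

((0, 0, 3); (1, 1, 0); (0, 2, 0))


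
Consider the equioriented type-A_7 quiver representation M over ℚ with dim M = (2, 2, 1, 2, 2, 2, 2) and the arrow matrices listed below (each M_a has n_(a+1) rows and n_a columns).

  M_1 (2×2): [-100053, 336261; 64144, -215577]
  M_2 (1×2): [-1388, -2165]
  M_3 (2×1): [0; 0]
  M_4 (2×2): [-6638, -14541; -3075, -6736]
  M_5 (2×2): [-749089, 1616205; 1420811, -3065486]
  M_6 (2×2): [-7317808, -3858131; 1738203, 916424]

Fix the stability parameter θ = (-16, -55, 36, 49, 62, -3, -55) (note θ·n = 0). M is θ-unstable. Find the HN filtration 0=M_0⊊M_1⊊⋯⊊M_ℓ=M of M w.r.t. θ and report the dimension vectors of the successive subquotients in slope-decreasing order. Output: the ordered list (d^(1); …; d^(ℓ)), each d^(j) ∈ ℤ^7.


Interval decomposition of M: I[1,2], I[1,3], I[4,7]^2.
HN type (ℓ=3): μ^(1)=36; μ^(2)=53/4; μ^(3)=-71/2

((0, 0, 1, 0, 0, 0, 0); (0, 0, 0, 2, 2, 2, 2); (2, 2, 0, 0, 0, 0, 0))


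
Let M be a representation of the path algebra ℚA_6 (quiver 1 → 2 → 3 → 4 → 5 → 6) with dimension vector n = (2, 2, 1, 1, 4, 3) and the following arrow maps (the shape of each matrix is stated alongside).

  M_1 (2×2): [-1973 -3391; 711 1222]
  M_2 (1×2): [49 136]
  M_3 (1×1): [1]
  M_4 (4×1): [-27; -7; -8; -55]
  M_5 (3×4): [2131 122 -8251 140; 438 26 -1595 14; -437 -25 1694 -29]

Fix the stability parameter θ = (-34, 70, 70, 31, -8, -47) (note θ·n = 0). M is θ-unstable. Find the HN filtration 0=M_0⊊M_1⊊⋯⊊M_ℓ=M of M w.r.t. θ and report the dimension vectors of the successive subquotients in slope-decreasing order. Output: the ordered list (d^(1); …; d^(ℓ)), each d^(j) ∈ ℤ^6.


Via rank(M_{q-1}∘⋯∘M_p): M ≅ I[1,2], I[1,6], I[5,5], I[5,6]^2.
μ_θ-semistable layers: μ^(1)=70; μ^(2)=116/5; μ^(3)=-8; μ^(4)=-55/2; μ^(5)=-34

((0, 1, 0, 0, 0, 0); (0, 1, 1, 1, 1, 1); (0, 0, 0, 0, 1, 0); (0, 0, 0, 0, 2, 2); (2, 0, 0, 0, 0, 0))


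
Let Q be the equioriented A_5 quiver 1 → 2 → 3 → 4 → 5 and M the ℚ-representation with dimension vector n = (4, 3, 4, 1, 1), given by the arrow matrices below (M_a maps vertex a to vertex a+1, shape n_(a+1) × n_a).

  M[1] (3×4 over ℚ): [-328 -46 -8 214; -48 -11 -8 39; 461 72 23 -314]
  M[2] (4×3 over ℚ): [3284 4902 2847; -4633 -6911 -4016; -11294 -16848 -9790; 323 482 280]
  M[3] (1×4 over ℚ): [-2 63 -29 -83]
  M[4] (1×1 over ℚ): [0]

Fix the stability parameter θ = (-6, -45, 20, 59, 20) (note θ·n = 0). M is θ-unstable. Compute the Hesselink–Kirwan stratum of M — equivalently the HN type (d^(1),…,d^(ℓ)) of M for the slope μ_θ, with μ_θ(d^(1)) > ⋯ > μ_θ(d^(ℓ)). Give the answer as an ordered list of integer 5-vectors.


Via rank(M_{q-1}∘⋯∘M_p): M ≅ I[1,1]^2, I[1,3], I[1,4], I[2,3], I[3,3], I[5,5].
μ_θ-semistable layers: μ^(1)=59; μ^(2)=20; μ^(3)=-6; μ^(4)=-51/2; μ^(5)=-45

((0, 0, 0, 1, 0); (0, 0, 4, 0, 1); (2, 0, 0, 0, 0); (2, 2, 0, 0, 0); (0, 1, 0, 0, 0))


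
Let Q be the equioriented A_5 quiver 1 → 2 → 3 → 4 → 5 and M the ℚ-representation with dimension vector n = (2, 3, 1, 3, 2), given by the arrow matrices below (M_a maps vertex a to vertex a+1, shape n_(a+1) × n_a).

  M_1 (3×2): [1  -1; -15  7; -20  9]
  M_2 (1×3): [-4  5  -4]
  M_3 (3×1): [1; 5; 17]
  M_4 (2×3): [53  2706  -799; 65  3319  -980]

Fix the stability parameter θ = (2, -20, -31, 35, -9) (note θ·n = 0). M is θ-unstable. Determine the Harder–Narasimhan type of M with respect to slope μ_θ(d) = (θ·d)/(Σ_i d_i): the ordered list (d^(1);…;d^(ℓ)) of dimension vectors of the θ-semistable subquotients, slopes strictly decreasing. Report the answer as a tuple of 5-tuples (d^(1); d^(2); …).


Via rank(M_{q-1}∘⋯∘M_p): M ≅ I[1,2], I[1,4], I[2,2], I[4,5]^2.
μ_θ-semistable layers: μ^(1)=35; μ^(2)=13; μ^(3)=-9; μ^(4)=-49/3; μ^(5)=-20

((0, 0, 0, 1, 0); (0, 0, 0, 2, 2); (1, 1, 0, 0, 0); (1, 1, 1, 0, 0); (0, 1, 0, 0, 0))


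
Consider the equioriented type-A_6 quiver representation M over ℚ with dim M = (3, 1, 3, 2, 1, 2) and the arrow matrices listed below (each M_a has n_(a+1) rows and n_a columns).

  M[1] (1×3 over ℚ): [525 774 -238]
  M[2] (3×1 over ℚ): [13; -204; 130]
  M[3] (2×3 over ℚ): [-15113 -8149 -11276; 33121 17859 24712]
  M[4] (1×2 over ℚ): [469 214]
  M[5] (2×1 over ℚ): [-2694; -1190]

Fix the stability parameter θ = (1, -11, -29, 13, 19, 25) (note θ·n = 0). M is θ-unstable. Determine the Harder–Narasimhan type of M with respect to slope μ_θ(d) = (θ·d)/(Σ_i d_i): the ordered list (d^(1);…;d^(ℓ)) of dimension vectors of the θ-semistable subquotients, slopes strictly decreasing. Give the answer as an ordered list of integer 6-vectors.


Barcode: M ≅ I[1,1]^2, I[1,6], I[3,3], I[3,4], I[6,6]. HN layers by μ_θ (6 steps, strictly decreasing):
  μ^(1)=25; μ^(2)=19; μ^(3)=13; μ^(4)=1; μ^(5)=-13; μ^(6)=-29

((0, 0, 0, 0, 0, 2); (0, 0, 0, 0, 1, 0); (0, 0, 0, 2, 0, 0); (2, 0, 0, 0, 0, 0); (1, 1, 1, 0, 0, 0); (0, 0, 2, 0, 0, 0))


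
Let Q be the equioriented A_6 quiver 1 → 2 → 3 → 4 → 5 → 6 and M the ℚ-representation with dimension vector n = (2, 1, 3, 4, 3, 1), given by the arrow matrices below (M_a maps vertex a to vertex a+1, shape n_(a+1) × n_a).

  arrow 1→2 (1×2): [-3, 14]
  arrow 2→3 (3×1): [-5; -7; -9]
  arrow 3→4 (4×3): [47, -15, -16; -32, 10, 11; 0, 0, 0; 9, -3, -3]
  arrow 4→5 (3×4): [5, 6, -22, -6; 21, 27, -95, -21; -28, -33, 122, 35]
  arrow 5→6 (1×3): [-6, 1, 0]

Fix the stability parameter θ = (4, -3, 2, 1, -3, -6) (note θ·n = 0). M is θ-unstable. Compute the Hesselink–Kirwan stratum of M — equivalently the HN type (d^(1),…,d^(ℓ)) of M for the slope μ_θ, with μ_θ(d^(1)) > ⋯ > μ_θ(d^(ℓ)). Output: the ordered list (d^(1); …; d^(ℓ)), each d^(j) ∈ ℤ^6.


Interval decomposition of M: I[1,1], I[1,5], I[3,3], I[3,4], I[4,5], I[4,6].
HN type (ℓ=6): μ^(1)=4; μ^(2)=2; μ^(3)=3/2; μ^(4)=1/5; μ^(5)=-1; μ^(6)=-8/3

((1, 0, 0, 0, 0, 0); (0, 0, 1, 0, 0, 0); (0, 0, 1, 1, 0, 0); (1, 1, 1, 1, 1, 0); (0, 0, 0, 1, 1, 0); (0, 0, 0, 1, 1, 1))


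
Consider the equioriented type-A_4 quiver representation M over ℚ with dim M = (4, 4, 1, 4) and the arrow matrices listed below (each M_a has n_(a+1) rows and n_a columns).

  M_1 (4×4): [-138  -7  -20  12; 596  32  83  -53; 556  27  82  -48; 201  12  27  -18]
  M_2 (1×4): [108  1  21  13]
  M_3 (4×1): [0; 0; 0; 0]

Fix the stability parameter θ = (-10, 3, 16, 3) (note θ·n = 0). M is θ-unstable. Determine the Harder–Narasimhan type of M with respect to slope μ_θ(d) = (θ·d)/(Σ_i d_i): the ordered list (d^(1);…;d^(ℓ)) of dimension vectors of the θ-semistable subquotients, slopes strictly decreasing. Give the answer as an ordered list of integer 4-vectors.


Interval decomposition of M: I[1,1], I[1,2]^2, I[1,3], I[2,2], I[4,4]^4.
HN type (ℓ=3): μ^(1)=16; μ^(2)=3; μ^(3)=-10

((0, 0, 1, 0); (0, 4, 0, 4); (4, 0, 0, 0))


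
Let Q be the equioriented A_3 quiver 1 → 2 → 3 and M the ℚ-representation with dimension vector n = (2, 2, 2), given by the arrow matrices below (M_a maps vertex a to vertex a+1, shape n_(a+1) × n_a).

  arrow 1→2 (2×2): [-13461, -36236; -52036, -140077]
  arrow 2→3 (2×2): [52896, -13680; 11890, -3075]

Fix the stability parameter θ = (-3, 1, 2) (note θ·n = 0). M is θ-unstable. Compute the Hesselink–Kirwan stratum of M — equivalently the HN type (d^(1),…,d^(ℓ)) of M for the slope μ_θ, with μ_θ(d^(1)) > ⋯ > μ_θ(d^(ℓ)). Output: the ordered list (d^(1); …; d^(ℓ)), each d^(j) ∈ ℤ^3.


Via rank(M_{q-1}∘⋯∘M_p): M ≅ I[1,2], I[1,3], I[3,3].
μ_θ-semistable layers: μ^(1)=2; μ^(2)=1; μ^(3)=-3

((0, 0, 2); (0, 2, 0); (2, 0, 0))


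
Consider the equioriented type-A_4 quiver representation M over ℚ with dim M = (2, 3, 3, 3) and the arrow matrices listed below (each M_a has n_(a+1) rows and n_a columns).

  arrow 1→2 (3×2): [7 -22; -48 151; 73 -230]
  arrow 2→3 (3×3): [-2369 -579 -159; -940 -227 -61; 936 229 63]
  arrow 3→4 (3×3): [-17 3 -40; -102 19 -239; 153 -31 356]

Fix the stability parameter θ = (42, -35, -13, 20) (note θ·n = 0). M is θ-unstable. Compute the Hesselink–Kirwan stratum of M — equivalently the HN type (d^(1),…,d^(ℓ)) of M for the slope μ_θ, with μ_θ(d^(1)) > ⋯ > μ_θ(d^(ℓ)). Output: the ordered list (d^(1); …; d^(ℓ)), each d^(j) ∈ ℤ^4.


Barcode: M ≅ I[1,4]^2, I[2,3], I[4,4]. HN layers by μ_θ (4 steps, strictly decreasing):
  μ^(1)=20; μ^(2)=-2; μ^(3)=-13; μ^(4)=-35

((0, 0, 0, 3); (2, 2, 2, 0); (0, 0, 1, 0); (0, 1, 0, 0))


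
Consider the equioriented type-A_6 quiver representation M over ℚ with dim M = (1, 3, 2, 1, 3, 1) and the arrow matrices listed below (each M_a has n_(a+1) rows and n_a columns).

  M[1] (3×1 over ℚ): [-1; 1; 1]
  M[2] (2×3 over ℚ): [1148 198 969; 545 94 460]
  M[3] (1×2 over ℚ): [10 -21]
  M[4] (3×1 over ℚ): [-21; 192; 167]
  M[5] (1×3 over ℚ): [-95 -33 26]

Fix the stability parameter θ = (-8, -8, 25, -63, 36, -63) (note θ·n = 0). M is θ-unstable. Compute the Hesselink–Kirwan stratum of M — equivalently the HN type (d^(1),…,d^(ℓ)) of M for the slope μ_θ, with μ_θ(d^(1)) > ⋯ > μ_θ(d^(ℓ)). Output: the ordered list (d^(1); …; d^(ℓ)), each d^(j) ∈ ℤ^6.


Via rank(M_{q-1}∘⋯∘M_p): M ≅ I[1,6], I[2,2], I[2,3], I[5,5]^2.
μ_θ-semistable layers: μ^(1)=36; μ^(2)=25; μ^(3)=-8; μ^(4)=-27/2

((0, 0, 0, 0, 2, 0); (0, 0, 1, 0, 0, 0); (0, 2, 0, 0, 0, 0); (1, 1, 1, 1, 1, 1))


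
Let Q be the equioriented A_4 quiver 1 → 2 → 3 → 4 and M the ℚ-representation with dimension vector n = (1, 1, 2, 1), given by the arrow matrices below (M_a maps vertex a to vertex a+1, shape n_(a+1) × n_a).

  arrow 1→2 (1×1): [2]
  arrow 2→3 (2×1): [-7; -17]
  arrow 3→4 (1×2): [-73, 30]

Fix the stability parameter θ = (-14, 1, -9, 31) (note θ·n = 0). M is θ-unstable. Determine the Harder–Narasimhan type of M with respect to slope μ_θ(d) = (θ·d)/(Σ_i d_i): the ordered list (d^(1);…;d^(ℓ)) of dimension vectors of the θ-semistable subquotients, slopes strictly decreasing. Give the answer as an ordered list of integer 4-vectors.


Barcode: M ≅ I[1,4], I[3,3]. HN layers by μ_θ (4 steps, strictly decreasing):
  μ^(1)=31; μ^(2)=-4; μ^(3)=-9; μ^(4)=-14

((0, 0, 0, 1); (0, 1, 1, 0); (0, 0, 1, 0); (1, 0, 0, 0))


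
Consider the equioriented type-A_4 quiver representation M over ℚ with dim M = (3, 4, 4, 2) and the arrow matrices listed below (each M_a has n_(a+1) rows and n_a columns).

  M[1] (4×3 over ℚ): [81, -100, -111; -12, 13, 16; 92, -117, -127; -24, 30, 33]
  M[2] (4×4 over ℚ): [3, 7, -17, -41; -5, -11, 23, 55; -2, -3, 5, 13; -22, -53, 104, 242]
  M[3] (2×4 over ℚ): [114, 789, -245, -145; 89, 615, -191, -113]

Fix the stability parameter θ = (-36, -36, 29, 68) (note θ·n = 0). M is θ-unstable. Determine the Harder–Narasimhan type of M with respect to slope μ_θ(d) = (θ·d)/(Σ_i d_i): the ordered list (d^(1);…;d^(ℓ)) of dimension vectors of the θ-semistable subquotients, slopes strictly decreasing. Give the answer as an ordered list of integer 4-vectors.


Interval decomposition of M: I[1,3], I[1,4]^2, I[2,3].
HN type (ℓ=3): μ^(1)=68; μ^(2)=29; μ^(3)=-36

((0, 0, 0, 2); (0, 0, 4, 0); (3, 4, 0, 0))


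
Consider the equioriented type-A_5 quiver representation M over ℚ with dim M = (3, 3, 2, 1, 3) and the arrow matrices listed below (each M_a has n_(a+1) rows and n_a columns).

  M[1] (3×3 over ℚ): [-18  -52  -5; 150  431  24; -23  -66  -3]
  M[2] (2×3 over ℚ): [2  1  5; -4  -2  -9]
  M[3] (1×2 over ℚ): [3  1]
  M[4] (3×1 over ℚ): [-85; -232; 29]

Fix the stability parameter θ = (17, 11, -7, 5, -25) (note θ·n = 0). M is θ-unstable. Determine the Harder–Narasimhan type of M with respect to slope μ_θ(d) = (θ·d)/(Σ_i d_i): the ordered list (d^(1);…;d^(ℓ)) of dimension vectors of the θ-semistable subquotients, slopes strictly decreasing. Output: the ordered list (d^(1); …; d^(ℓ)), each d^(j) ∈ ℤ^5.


Via rank(M_{q-1}∘⋯∘M_p): M ≅ I[1,2], I[1,3], I[1,5], I[5,5]^2.
μ_θ-semistable layers: μ^(1)=14; μ^(2)=7; μ^(3)=1/5; μ^(4)=-25

((1, 1, 0, 0, 0); (1, 1, 1, 0, 0); (1, 1, 1, 1, 1); (0, 0, 0, 0, 2))


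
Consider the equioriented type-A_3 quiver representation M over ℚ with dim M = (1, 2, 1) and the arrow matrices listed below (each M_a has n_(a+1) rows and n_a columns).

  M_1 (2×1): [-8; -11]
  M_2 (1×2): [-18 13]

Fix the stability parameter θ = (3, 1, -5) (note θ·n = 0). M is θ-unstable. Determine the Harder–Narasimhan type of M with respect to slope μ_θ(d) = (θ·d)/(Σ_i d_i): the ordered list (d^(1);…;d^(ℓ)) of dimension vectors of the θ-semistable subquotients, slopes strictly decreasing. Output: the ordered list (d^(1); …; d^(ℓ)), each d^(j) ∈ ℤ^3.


Via rank(M_{q-1}∘⋯∘M_p): M ≅ I[1,3], I[2,2].
μ_θ-semistable layers: μ^(1)=1; μ^(2)=-1/3

((0, 1, 0); (1, 1, 1))


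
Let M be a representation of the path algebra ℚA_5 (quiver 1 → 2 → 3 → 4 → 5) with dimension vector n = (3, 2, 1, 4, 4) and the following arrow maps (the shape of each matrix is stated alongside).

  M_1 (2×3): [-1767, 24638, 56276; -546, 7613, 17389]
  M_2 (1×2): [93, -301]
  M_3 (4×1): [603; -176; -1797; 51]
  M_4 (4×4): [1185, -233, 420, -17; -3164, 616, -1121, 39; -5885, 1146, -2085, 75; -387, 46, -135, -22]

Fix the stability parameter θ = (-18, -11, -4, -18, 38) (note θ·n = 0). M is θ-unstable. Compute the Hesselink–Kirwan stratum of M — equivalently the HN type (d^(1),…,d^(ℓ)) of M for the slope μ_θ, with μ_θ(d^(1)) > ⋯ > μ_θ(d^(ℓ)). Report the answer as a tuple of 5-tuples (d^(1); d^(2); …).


Via rank(M_{q-1}∘⋯∘M_p): M ≅ I[1,1], I[1,2], I[1,5], I[4,5]^3.
μ_θ-semistable layers: μ^(1)=38; μ^(2)=-11; μ^(3)=-18

((0, 0, 0, 0, 4); (0, 2, 1, 1, 0); (3, 0, 0, 3, 0))


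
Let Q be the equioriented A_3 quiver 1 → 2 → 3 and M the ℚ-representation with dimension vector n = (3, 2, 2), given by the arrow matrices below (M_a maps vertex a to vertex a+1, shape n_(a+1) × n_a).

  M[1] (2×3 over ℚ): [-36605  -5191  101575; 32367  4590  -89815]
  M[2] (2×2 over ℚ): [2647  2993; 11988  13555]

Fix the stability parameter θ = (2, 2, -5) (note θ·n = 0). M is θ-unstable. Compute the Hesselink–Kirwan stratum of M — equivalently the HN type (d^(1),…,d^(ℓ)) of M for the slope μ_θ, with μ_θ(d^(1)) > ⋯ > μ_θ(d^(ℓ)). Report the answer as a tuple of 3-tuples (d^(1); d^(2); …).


Interval decomposition of M: I[1,1], I[1,3]^2.
HN type (ℓ=2): μ^(1)=2; μ^(2)=-1/3

((1, 0, 0); (2, 2, 2))


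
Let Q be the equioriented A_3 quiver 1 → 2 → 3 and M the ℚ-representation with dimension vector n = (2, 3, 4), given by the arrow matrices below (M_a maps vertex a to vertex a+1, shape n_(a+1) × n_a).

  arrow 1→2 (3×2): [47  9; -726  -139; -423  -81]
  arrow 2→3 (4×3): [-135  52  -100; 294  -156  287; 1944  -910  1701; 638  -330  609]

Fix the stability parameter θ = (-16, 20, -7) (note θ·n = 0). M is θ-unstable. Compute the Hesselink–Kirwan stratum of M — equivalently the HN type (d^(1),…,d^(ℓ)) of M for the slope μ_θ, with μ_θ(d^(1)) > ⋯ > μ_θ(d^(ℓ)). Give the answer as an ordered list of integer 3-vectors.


Barcode: M ≅ I[1,3]^2, I[2,3], I[3,3]. HN layers by μ_θ (3 steps, strictly decreasing):
  μ^(1)=13/2; μ^(2)=-7; μ^(3)=-16

((0, 3, 3); (0, 0, 1); (2, 0, 0))


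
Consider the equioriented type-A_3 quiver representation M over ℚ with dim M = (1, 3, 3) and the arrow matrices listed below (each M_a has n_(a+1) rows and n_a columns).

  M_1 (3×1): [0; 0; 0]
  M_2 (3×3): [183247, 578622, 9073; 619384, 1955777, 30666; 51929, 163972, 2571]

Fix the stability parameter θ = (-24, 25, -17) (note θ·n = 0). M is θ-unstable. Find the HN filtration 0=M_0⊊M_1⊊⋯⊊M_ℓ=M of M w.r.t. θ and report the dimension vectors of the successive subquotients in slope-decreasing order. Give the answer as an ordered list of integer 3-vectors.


Via rank(M_{q-1}∘⋯∘M_p): M ≅ I[1,1], I[2,2], I[2,3]^2, I[3,3].
μ_θ-semistable layers: μ^(1)=25; μ^(2)=4; μ^(3)=-17; μ^(4)=-24

((0, 1, 0); (0, 2, 2); (0, 0, 1); (1, 0, 0))


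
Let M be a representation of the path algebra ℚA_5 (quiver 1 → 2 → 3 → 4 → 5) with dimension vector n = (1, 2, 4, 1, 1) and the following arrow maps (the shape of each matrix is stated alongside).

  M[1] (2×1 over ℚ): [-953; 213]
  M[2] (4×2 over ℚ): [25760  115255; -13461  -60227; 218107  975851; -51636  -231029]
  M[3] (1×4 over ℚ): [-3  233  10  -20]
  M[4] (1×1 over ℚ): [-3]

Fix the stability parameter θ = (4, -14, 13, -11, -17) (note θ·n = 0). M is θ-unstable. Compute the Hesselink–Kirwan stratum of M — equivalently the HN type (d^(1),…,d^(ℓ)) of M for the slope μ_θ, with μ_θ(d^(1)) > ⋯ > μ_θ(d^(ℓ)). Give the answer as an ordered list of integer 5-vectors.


Interval decomposition of M: I[1,5], I[2,3], I[3,3]^2.
HN type (ℓ=3): μ^(1)=13; μ^(2)=-5; μ^(3)=-14

((0, 0, 3, 0, 0); (1, 1, 1, 1, 1); (0, 1, 0, 0, 0))


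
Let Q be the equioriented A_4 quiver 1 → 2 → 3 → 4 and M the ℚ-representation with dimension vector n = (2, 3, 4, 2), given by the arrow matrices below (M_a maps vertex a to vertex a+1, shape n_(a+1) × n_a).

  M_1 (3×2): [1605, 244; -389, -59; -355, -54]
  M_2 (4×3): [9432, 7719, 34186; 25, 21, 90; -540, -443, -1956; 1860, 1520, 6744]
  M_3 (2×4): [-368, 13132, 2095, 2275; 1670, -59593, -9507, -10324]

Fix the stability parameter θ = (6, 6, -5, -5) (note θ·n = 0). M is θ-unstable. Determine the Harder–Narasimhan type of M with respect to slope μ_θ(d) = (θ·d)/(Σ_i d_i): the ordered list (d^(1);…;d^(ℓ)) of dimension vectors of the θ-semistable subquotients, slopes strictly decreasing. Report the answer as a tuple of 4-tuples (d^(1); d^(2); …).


Interval decomposition of M: I[1,4]^2, I[2,3], I[3,3].
HN type (ℓ=2): μ^(1)=1/2; μ^(2)=-5

((2, 3, 3, 2); (0, 0, 1, 0))


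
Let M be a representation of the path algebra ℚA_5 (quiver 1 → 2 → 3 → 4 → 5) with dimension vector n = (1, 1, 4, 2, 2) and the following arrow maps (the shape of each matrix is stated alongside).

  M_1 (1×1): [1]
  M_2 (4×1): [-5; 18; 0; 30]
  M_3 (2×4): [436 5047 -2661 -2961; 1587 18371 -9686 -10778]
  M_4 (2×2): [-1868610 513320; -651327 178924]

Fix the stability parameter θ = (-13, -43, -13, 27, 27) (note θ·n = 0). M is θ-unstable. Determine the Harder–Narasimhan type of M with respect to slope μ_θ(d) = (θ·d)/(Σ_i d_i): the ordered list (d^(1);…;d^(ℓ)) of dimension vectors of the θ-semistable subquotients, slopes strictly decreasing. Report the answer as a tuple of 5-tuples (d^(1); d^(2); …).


Interval decomposition of M: I[1,4], I[3,3]^2, I[3,5], I[5,5].
HN type (ℓ=3): μ^(1)=27; μ^(2)=-13; μ^(3)=-28

((0, 0, 0, 2, 2); (0, 0, 4, 0, 0); (1, 1, 0, 0, 0))


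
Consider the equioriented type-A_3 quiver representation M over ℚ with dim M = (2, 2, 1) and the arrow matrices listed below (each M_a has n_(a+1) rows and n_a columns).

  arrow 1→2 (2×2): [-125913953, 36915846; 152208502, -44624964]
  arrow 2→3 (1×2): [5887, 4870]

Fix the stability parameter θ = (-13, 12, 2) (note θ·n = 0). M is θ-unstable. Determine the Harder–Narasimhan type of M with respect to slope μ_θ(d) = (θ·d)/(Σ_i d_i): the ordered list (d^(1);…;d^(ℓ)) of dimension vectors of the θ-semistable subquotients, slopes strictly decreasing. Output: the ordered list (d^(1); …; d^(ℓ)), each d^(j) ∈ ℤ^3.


Interval decomposition of M: I[1,1], I[1,3], I[2,2].
HN type (ℓ=3): μ^(1)=12; μ^(2)=7; μ^(3)=-13

((0, 1, 0); (0, 1, 1); (2, 0, 0))


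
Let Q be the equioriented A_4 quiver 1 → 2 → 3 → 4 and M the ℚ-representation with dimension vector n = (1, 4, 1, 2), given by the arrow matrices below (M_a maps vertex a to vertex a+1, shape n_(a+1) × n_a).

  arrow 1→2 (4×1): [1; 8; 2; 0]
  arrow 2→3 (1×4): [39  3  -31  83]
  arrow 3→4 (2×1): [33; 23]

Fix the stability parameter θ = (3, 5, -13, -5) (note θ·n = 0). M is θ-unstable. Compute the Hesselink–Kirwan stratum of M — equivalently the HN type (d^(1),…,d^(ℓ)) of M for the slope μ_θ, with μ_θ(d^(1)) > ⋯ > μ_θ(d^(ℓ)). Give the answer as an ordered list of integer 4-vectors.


Interval decomposition of M: I[1,4], I[2,2]^3, I[4,4].
HN type (ℓ=3): μ^(1)=5; μ^(2)=-5/2; μ^(3)=-5

((0, 3, 0, 0); (1, 1, 1, 1); (0, 0, 0, 1))


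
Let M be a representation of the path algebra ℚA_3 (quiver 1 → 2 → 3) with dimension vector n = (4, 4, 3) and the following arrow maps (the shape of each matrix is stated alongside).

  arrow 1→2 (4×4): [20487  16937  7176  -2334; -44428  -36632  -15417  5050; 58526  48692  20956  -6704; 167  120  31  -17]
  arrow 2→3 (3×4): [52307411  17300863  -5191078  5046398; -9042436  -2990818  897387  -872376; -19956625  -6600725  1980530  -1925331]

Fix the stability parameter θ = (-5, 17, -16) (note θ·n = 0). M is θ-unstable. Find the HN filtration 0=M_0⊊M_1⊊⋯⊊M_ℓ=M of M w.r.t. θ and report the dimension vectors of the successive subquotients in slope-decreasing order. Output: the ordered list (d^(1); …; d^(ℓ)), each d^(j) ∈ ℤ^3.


Interval decomposition of M: I[1,2], I[1,3]^3.
HN type (ℓ=3): μ^(1)=17; μ^(2)=1/2; μ^(3)=-5

((0, 1, 0); (0, 3, 3); (4, 0, 0))


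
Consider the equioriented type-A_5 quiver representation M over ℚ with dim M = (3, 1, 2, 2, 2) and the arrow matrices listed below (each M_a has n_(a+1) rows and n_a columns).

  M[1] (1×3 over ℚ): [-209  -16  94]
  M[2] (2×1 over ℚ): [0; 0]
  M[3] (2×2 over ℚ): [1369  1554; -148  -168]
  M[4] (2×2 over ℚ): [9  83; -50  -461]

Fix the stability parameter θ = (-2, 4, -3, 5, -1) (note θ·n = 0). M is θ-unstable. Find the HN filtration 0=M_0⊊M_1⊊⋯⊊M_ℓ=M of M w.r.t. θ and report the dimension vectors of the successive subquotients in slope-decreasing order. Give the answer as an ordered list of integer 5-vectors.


Via rank(M_{q-1}∘⋯∘M_p): M ≅ I[1,1]^2, I[1,2], I[3,3], I[3,5], I[4,5].
μ_θ-semistable layers: μ^(1)=4; μ^(2)=2; μ^(3)=-2; μ^(4)=-3

((0, 1, 0, 0, 0); (0, 0, 0, 2, 2); (3, 0, 0, 0, 0); (0, 0, 2, 0, 0))


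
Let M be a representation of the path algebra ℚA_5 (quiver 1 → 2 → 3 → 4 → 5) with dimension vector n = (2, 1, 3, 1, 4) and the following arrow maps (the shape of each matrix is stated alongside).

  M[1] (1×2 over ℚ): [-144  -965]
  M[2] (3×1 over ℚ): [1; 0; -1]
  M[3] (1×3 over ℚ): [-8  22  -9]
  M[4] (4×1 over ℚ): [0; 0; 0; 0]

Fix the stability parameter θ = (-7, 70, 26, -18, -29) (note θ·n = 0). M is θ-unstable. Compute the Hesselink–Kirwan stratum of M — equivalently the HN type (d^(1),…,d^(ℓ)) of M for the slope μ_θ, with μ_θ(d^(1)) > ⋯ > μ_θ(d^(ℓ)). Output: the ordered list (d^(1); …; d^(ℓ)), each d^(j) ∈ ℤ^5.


Via rank(M_{q-1}∘⋯∘M_p): M ≅ I[1,1], I[1,4], I[3,3]^2, I[5,5]^4.
μ_θ-semistable layers: μ^(1)=26; μ^(2)=-7; μ^(3)=-29

((0, 1, 3, 1, 0); (2, 0, 0, 0, 0); (0, 0, 0, 0, 4))


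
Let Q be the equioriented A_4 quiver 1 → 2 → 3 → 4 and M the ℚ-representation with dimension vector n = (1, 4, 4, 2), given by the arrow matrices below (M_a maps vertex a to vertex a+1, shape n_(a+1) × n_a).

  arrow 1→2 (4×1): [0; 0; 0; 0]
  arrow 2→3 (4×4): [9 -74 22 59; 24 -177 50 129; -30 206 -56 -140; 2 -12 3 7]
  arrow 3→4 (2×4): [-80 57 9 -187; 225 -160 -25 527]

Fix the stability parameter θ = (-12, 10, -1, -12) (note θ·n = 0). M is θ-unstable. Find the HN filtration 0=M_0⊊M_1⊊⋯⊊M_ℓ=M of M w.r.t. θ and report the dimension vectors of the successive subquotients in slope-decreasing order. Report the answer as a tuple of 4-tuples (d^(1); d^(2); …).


Via rank(M_{q-1}∘⋯∘M_p): M ≅ I[1,1], I[2,2], I[2,3], I[2,4]^2, I[3,3].
μ_θ-semistable layers: μ^(1)=10; μ^(2)=9/2; μ^(3)=-1; μ^(4)=-12

((0, 1, 0, 0); (0, 1, 1, 0); (0, 2, 3, 2); (1, 0, 0, 0))


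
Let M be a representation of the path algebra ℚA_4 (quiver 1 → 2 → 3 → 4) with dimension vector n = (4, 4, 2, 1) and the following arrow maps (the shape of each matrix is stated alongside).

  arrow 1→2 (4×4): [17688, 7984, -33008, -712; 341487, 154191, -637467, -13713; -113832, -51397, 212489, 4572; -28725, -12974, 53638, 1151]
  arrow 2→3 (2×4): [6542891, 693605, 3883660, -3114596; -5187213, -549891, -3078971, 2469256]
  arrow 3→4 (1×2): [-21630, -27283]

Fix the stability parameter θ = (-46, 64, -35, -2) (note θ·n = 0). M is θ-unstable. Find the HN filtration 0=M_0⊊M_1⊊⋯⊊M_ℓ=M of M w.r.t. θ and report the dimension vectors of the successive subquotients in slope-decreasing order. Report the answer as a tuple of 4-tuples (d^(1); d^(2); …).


Barcode: M ≅ I[1,1]^2, I[1,3], I[1,4], I[2,2]^2. HN layers by μ_θ (4 steps, strictly decreasing):
  μ^(1)=64; μ^(2)=29/2; μ^(3)=9; μ^(4)=-46

((0, 2, 0, 0); (0, 1, 1, 0); (0, 1, 1, 1); (4, 0, 0, 0))


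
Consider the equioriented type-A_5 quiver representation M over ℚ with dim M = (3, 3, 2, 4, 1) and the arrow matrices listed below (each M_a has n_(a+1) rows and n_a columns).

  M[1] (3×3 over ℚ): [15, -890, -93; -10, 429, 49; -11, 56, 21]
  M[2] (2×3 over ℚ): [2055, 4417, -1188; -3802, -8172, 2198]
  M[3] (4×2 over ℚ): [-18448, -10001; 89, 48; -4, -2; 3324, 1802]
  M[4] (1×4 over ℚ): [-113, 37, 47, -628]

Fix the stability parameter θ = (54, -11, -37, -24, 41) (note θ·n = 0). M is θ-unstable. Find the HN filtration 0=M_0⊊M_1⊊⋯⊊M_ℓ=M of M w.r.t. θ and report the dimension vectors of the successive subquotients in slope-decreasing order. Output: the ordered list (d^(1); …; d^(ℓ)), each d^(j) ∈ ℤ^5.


Barcode: M ≅ I[1,2], I[1,4], I[1,5], I[4,4]^2. HN layers by μ_θ (4 steps, strictly decreasing):
  μ^(1)=41; μ^(2)=43/2; μ^(3)=-9/2; μ^(4)=-24

((0, 0, 0, 0, 1); (1, 1, 0, 0, 0); (2, 2, 2, 2, 0); (0, 0, 0, 2, 0))


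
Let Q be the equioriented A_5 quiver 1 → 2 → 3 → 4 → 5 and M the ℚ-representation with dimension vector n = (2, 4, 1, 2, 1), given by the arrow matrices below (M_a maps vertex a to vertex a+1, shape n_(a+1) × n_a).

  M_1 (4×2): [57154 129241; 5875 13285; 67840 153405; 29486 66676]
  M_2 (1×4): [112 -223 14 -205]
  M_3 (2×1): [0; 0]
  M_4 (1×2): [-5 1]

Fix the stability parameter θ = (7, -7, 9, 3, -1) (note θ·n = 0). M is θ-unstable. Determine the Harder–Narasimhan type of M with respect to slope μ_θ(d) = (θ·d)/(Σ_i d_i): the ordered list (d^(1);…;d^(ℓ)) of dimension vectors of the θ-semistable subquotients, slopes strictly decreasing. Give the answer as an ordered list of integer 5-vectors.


Interval decomposition of M: I[1,2], I[1,3], I[2,2]^2, I[4,4], I[4,5].
HN type (ℓ=5): μ^(1)=9; μ^(2)=3; μ^(3)=1; μ^(4)=0; μ^(5)=-7

((0, 0, 1, 0, 0); (0, 0, 0, 1, 0); (0, 0, 0, 1, 1); (2, 2, 0, 0, 0); (0, 2, 0, 0, 0))


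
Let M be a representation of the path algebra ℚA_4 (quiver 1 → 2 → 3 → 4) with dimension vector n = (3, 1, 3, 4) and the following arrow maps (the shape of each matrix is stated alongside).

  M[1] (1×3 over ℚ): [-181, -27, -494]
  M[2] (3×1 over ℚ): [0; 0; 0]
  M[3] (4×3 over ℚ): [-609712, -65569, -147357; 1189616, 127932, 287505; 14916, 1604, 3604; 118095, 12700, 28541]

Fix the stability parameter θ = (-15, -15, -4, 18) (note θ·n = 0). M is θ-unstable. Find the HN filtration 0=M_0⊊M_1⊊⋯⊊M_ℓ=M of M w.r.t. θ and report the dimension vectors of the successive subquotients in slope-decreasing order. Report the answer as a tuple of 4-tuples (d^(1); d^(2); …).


Via rank(M_{q-1}∘⋯∘M_p): M ≅ I[1,1]^2, I[1,2], I[3,4]^3, I[4,4].
μ_θ-semistable layers: μ^(1)=18; μ^(2)=-4; μ^(3)=-15

((0, 0, 0, 4); (0, 0, 3, 0); (3, 1, 0, 0))


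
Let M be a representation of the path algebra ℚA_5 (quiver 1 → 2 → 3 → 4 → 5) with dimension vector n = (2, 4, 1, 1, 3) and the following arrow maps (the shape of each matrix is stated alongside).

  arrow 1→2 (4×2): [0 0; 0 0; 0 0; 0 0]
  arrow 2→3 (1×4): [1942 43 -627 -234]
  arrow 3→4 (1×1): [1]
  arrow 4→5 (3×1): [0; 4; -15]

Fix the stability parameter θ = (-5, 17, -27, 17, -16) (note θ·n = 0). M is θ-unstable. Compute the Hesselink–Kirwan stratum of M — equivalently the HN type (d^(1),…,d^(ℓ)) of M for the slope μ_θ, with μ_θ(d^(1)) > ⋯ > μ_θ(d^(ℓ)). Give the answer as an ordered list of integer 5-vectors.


Interval decomposition of M: I[1,1]^2, I[2,2]^3, I[2,5], I[5,5]^2.
HN type (ℓ=4): μ^(1)=17; μ^(2)=1/2; μ^(3)=-5; μ^(4)=-16

((0, 3, 0, 0, 0); (0, 0, 0, 1, 1); (2, 1, 1, 0, 0); (0, 0, 0, 0, 2))


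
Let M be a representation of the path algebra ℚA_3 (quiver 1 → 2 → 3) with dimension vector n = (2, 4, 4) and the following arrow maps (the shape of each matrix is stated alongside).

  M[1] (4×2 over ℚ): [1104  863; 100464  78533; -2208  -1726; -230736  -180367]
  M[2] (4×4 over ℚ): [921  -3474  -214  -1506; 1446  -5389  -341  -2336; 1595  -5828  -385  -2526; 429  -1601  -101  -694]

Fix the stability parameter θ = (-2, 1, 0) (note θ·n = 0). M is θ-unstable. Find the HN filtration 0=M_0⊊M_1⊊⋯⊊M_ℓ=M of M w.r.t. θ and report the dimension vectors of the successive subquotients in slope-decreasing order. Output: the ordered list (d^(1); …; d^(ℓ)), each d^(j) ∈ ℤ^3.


Interval decomposition of M: I[1,1], I[1,3], I[2,2], I[2,3]^2, I[3,3].
HN type (ℓ=4): μ^(1)=1; μ^(2)=1/2; μ^(3)=0; μ^(4)=-2

((0, 1, 0); (0, 3, 3); (0, 0, 1); (2, 0, 0))


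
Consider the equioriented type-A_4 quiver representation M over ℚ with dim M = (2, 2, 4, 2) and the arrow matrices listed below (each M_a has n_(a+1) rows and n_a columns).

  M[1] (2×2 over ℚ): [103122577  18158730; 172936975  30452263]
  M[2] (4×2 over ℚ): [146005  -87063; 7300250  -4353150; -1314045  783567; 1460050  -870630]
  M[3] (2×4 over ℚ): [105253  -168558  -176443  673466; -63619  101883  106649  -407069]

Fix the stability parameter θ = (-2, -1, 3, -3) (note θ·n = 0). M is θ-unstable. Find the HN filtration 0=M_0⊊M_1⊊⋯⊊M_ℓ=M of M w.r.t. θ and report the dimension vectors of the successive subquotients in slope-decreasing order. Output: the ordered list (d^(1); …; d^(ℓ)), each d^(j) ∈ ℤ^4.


Interval decomposition of M: I[1,2], I[1,3], I[3,3], I[3,4]^2.
HN type (ℓ=4): μ^(1)=3; μ^(2)=0; μ^(3)=-1; μ^(4)=-2

((0, 0, 2, 0); (0, 0, 2, 2); (0, 2, 0, 0); (2, 0, 0, 0))


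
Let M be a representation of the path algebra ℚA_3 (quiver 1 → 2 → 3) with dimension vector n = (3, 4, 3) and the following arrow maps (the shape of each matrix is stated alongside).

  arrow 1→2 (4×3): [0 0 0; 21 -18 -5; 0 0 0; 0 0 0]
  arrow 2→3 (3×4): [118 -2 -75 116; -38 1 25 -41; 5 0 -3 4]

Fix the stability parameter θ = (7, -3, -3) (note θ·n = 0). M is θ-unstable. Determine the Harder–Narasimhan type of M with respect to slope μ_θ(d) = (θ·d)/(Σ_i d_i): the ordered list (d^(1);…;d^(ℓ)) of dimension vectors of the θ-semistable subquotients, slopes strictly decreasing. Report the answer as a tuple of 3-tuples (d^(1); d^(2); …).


Interval decomposition of M: I[1,1]^2, I[1,3], I[2,2], I[2,3]^2.
HN type (ℓ=3): μ^(1)=7; μ^(2)=1/3; μ^(3)=-3

((2, 0, 0); (1, 1, 1); (0, 3, 2))


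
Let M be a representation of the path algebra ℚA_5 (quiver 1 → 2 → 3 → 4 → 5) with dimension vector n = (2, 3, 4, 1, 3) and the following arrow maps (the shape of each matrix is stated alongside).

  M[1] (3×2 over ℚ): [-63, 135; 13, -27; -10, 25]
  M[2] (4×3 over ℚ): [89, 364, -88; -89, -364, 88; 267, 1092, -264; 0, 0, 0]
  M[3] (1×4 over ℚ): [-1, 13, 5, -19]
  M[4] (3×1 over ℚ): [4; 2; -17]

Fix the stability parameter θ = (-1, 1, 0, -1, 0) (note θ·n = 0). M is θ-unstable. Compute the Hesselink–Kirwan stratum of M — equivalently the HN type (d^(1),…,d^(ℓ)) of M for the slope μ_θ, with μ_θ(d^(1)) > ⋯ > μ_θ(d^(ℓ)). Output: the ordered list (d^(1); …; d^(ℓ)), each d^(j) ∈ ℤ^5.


Barcode: M ≅ I[1,2], I[1,5], I[2,2], I[3,3]^3, I[5,5]^2. HN layers by μ_θ (3 steps, strictly decreasing):
  μ^(1)=1; μ^(2)=0; μ^(3)=-1

((0, 2, 0, 0, 0); (0, 1, 4, 1, 3); (2, 0, 0, 0, 0))


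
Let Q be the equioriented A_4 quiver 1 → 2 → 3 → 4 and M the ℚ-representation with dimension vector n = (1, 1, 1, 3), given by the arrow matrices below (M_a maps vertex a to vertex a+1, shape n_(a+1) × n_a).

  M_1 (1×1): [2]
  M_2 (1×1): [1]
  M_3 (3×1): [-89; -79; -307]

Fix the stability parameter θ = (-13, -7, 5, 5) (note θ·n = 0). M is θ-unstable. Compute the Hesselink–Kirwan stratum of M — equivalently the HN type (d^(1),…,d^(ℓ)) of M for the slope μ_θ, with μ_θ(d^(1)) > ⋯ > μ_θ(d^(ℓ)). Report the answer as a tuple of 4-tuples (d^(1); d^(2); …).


Via rank(M_{q-1}∘⋯∘M_p): M ≅ I[1,4], I[4,4]^2.
μ_θ-semistable layers: μ^(1)=5; μ^(2)=-7; μ^(3)=-13

((0, 0, 1, 3); (0, 1, 0, 0); (1, 0, 0, 0))


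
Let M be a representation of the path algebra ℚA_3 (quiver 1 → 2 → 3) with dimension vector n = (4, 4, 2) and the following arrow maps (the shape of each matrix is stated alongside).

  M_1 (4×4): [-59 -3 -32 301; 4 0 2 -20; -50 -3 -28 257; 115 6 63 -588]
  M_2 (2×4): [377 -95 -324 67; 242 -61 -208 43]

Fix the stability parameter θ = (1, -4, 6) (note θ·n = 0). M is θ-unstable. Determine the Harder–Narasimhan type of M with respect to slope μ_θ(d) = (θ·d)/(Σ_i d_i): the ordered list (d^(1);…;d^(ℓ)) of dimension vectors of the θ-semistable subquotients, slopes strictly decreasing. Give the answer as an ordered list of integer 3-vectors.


Barcode: M ≅ I[1,1], I[1,2], I[1,3]^2, I[2,2]. HN layers by μ_θ (4 steps, strictly decreasing):
  μ^(1)=6; μ^(2)=1; μ^(3)=-3/2; μ^(4)=-4

((0, 0, 2); (1, 0, 0); (3, 3, 0); (0, 1, 0))


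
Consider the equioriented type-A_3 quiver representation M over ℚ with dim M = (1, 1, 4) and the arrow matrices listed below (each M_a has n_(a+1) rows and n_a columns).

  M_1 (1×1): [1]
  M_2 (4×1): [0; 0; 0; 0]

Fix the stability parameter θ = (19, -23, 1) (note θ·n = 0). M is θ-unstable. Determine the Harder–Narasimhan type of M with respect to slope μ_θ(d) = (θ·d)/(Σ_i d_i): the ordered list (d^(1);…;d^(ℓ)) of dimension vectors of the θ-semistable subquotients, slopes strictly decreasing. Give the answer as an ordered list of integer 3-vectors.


Interval decomposition of M: I[1,2], I[3,3]^4.
HN type (ℓ=2): μ^(1)=1; μ^(2)=-2

((0, 0, 4); (1, 1, 0))


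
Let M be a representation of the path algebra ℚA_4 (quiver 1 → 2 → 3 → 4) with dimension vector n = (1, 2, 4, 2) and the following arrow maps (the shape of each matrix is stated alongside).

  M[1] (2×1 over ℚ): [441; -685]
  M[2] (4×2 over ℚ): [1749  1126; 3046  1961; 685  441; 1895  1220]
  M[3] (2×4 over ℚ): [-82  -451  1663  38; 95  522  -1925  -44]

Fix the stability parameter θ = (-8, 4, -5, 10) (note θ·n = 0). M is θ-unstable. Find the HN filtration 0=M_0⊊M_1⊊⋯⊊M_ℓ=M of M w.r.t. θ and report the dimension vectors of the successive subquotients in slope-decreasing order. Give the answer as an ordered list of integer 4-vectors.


Via rank(M_{q-1}∘⋯∘M_p): M ≅ I[1,4], I[2,4], I[3,3]^2.
μ_θ-semistable layers: μ^(1)=10; μ^(2)=-1/2; μ^(3)=-5; μ^(4)=-8

((0, 0, 0, 2); (0, 2, 2, 0); (0, 0, 2, 0); (1, 0, 0, 0))


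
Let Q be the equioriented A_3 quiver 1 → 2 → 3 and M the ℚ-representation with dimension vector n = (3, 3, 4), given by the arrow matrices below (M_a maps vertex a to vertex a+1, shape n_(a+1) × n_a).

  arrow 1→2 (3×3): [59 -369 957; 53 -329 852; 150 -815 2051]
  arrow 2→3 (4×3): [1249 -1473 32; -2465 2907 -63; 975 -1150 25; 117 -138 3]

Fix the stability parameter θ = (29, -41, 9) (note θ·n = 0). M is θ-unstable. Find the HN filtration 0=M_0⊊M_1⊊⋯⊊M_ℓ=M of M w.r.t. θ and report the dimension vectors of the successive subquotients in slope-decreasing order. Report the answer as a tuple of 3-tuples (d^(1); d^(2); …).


Interval decomposition of M: I[1,3]^3, I[3,3].
HN type (ℓ=2): μ^(1)=9; μ^(2)=-6

((0, 0, 4); (3, 3, 0))


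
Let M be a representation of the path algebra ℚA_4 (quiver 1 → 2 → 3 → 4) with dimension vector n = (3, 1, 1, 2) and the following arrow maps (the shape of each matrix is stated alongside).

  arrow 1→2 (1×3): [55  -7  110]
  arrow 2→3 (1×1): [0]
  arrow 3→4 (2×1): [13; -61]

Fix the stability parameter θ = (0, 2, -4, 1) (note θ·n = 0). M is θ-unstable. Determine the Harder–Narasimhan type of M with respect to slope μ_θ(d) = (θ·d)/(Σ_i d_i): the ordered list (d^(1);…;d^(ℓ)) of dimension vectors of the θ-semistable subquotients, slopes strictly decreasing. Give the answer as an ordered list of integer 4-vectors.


Interval decomposition of M: I[1,1]^2, I[1,2], I[3,4], I[4,4].
HN type (ℓ=4): μ^(1)=2; μ^(2)=1; μ^(3)=0; μ^(4)=-4

((0, 1, 0, 0); (0, 0, 0, 2); (3, 0, 0, 0); (0, 0, 1, 0))
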